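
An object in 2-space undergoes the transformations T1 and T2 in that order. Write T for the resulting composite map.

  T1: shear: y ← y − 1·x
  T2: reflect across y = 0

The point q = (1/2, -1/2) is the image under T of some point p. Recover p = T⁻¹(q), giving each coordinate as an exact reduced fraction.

p = (1/2, 1)

T1 = [1 0 0; -1 1 0; 0 0 1]
T2·T1 = [1 0 0; 1 -1 0; 0 0 1]
det M = -1; M⁻¹ = [1 0 0; 1 -1 0; 0 0 1]
M⁻¹ · (1/2, -1/2)ᵀ = (1/2, 1)ᵀ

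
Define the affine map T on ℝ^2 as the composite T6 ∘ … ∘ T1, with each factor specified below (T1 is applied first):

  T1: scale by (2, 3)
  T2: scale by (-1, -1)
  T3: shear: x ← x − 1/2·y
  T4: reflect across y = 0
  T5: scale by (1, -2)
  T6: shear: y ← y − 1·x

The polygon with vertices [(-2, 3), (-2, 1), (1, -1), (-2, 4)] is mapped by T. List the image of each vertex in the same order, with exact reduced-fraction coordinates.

image vertices: (17/2, -53/2), (11/2, -23/2), (-7/2, 19/2), (10, -34)

T1 scale by (2, 3): (-2, 3) → (-4, 9); (-2, 1) → (-4, 3); (1, -1) → (2, -3); (-2, 4) → (-4, 12)
T2 scale by (-1, -1): (-4, 9) → (4, -9); (-4, 3) → (4, -3); (2, -3) → (-2, 3); (-4, 12) → (4, -12)
T3 shear: x ← x − 1/2·y: (4, -9) → (17/2, -9); (4, -3) → (11/2, -3); (-2, 3) → (-7/2, 3); (4, -12) → (10, -12)
T4 reflect across y = 0: (17/2, -9) → (17/2, 9); (11/2, -3) → (11/2, 3); (-7/2, 3) → (-7/2, -3); (10, -12) → (10, 12)
T5 scale by (1, -2): (17/2, 9) → (17/2, -18); (11/2, 3) → (11/2, -6); (-7/2, -3) → (-7/2, 6); (10, 12) → (10, -24)
T6 shear: y ← y − 1·x: (17/2, -18) → (17/2, -53/2); (11/2, -6) → (11/2, -23/2); (-7/2, 6) → (-7/2, 19/2); (10, -24) → (10, -34)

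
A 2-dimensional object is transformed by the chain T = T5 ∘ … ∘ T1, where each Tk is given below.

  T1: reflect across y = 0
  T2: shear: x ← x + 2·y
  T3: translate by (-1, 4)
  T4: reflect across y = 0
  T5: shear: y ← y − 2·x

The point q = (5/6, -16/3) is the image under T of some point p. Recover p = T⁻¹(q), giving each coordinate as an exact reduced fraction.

p = (5/2, 1/3)

T1 = [1 0 0; 0 -1 0; 0 0 1]
T2·T1 = [1 -2 0; 0 -1 0; 0 0 1]
T3·…·T1 = [1 -2 -1; 0 -1 4; 0 0 1]
T4·…·T1 = [1 -2 -1; 0 1 -4; 0 0 1]
T5·…·T1 = [1 -2 -1; -2 5 -2; 0 0 1]
det M = 1; M⁻¹ = [5 2 9; 2 1 4; 0 0 1]
M⁻¹ · (5/6, -16/3)ᵀ = (5/2, 1/3)ᵀ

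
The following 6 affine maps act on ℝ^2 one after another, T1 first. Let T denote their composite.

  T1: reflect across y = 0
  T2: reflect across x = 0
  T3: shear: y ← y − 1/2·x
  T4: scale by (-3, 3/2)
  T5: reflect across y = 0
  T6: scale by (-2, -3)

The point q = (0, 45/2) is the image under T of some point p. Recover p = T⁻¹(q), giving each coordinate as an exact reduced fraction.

p = (0, -5)

T1 = [1 0 0; 0 -1 0; 0 0 1]
T2·T1 = [-1 0 0; 0 -1 0; 0 0 1]
T3·…·T1 = [-1 0 0; 1/2 -1 0; 0 0 1]
T4·…·T1 = [3 0 0; 3/4 -3/2 0; 0 0 1]
T5·…·T1 = [3 0 0; -3/4 3/2 0; 0 0 1]
T6·…·T1 = [-6 0 0; 9/4 -9/2 0; 0 0 1]
det M = 27; M⁻¹ = [-1/6 0 0; -1/12 -2/9 0; 0 0 1]
M⁻¹ · (0, 45/2)ᵀ = (0, -5)ᵀ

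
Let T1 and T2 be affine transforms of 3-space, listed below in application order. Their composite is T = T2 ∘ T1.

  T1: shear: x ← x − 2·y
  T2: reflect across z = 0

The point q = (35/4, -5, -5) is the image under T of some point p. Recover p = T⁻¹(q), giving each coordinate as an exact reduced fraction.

T1 = [1 -2 0 0; 0 1 0 0; 0 0 1 0; 0 0 0 1]
T2·T1 = [1 -2 0 0; 0 1 0 0; 0 0 -1 0; 0 0 0 1]
det M = -1; M⁻¹ = [1 2 0 0; 0 1 0 0; 0 0 -1 0; 0 0 0 1]
M⁻¹ · (35/4, -5, -5)ᵀ = (-5/4, -5, 5)ᵀ

p = (-5/4, -5, 5)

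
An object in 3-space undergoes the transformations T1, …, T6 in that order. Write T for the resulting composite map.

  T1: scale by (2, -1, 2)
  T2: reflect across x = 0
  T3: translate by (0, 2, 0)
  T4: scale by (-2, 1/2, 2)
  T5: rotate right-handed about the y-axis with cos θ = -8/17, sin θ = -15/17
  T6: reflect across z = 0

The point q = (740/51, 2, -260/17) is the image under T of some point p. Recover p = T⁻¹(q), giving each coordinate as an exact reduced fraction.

p = (5/3, -2, -5)

T1 = [2 0 0 0; 0 -1 0 0; 0 0 2 0; 0 0 0 1]
T2·T1 = [-2 0 0 0; 0 -1 0 0; 0 0 2 0; 0 0 0 1]
T3·…·T1 = [-2 0 0 0; 0 -1 0 2; 0 0 2 0; 0 0 0 1]
T4·…·T1 = [4 0 0 0; 0 -1/2 0 1; 0 0 4 0; 0 0 0 1]
T5·…·T1 = [-32/17 0 -60/17 0; 0 -1/2 0 1; 60/17 0 -32/17 0; 0 0 0 1]
T6·…·T1 = [-32/17 0 -60/17 0; 0 -1/2 0 1; -60/17 0 32/17 0; 0 0 0 1]
det M = 8; M⁻¹ = [-2/17 0 -15/68 0; 0 -2 0 2; -15/68 0 2/17 0; 0 0 0 1]
M⁻¹ · (740/51, 2, -260/17)ᵀ = (5/3, -2, -5)ᵀ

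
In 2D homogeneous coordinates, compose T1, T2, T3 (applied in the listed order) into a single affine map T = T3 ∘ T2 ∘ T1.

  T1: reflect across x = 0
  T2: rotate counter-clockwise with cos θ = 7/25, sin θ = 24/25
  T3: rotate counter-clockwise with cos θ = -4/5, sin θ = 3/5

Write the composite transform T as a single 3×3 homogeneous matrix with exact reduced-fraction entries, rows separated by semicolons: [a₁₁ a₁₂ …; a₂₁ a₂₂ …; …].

T1 = [-1 0 0; 0 1 0; 0 0 1]
T2·T1 = [-7/25 -24/25 0; -24/25 7/25 0; 0 0 1]
T3·…·T1 = [4/5 3/5 0; 3/5 -4/5 0; 0 0 1]

T = [4/5 3/5 0; 3/5 -4/5 0; 0 0 1]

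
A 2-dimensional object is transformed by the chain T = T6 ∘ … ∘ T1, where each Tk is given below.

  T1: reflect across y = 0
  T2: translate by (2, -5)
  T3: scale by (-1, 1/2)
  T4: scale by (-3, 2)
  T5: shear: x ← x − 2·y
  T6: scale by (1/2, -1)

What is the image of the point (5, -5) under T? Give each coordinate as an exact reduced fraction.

T(p) = (21/2, 0)

T1 reflect across y = 0: (5, -5) → (5, 5)
T2 translate by (2, -5): (5, 5) → (7, 0)
T3 scale by (-1, 1/2): (7, 0) → (-7, 0)
T4 scale by (-3, 2): (-7, 0) → (21, 0)
T5 shear: x ← x − 2·y: (21, 0) → (21, 0)
T6 scale by (1/2, -1): (21, 0) → (21/2, 0)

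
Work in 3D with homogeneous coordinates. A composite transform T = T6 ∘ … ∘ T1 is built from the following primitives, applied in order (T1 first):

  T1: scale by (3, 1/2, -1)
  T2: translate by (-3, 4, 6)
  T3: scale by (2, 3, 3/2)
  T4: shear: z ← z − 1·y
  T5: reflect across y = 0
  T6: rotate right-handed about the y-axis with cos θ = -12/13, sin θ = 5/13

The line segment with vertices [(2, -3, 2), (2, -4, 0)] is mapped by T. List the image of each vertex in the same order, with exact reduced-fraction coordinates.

image vertices: (-159/26, -15/2, -12/13), (-57/13, -6, -66/13)

T1 scale by (3, 1/2, -1): (2, -3, 2) → (6, -3/2, -2); (2, -4, 0) → (6, -2, 0)
T2 translate by (-3, 4, 6): (6, -3/2, -2) → (3, 5/2, 4); (6, -2, 0) → (3, 2, 6)
T3 scale by (2, 3, 3/2): (3, 5/2, 4) → (6, 15/2, 6); (3, 2, 6) → (6, 6, 9)
T4 shear: z ← z − 1·y: (6, 15/2, 6) → (6, 15/2, -3/2); (6, 6, 9) → (6, 6, 3)
T5 reflect across y = 0: (6, 15/2, -3/2) → (6, -15/2, -3/2); (6, 6, 3) → (6, -6, 3)
T6 rotate right-handed about the y-axis with cos θ = -12/13, sin θ = 5/13: (6, -15/2, -3/2) → (-159/26, -15/2, -12/13); (6, -6, 3) → (-57/13, -6, -66/13)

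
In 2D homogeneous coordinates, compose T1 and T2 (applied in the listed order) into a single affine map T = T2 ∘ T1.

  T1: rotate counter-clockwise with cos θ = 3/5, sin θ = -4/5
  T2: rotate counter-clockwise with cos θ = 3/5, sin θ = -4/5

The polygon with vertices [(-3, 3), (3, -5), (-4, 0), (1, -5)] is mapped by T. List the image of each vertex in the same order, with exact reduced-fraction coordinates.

T1 rotate counter-clockwise with cos θ = 3/5, sin θ = -4/5: (-3, 3) → (3/5, 21/5); (3, -5) → (-11/5, -27/5); (-4, 0) → (-12/5, 16/5); (1, -5) → (-17/5, -19/5)
T2 rotate counter-clockwise with cos θ = 3/5, sin θ = -4/5: (3/5, 21/5) → (93/25, 51/25); (-11/5, -27/5) → (-141/25, -37/25); (-12/5, 16/5) → (28/25, 96/25); (-17/5, -19/5) → (-127/25, 11/25)

image vertices: (93/25, 51/25), (-141/25, -37/25), (28/25, 96/25), (-127/25, 11/25)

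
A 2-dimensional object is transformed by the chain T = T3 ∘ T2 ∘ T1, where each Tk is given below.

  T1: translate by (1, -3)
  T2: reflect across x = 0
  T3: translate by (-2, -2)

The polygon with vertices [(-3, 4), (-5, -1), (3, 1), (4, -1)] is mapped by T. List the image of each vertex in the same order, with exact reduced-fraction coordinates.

T1 translate by (1, -3): (-3, 4) → (-2, 1); (-5, -1) → (-4, -4); (3, 1) → (4, -2); (4, -1) → (5, -4)
T2 reflect across x = 0: (-2, 1) → (2, 1); (-4, -4) → (4, -4); (4, -2) → (-4, -2); (5, -4) → (-5, -4)
T3 translate by (-2, -2): (2, 1) → (0, -1); (4, -4) → (2, -6); (-4, -2) → (-6, -4); (-5, -4) → (-7, -6)

image vertices: (0, -1), (2, -6), (-6, -4), (-7, -6)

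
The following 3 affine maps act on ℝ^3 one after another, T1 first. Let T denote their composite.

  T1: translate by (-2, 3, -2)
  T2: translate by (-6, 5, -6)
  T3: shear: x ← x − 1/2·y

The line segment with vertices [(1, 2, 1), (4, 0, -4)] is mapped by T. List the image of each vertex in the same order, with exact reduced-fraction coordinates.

image vertices: (-12, 10, -7), (-8, 8, -12)

T1 translate by (-2, 3, -2): (1, 2, 1) → (-1, 5, -1); (4, 0, -4) → (2, 3, -6)
T2 translate by (-6, 5, -6): (-1, 5, -1) → (-7, 10, -7); (2, 3, -6) → (-4, 8, -12)
T3 shear: x ← x − 1/2·y: (-7, 10, -7) → (-12, 10, -7); (-4, 8, -12) → (-8, 8, -12)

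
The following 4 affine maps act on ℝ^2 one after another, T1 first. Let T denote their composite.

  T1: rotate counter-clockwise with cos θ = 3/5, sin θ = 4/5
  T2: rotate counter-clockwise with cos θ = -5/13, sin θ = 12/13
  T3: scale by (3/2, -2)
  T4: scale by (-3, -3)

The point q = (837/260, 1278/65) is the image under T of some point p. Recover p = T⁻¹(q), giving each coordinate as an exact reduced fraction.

p = (3/2, -3)

T1 = [3/5 -4/5 0; 4/5 3/5 0; 0 0 1]
T2·T1 = [-63/65 -16/65 0; 16/65 -63/65 0; 0 0 1]
T3·…·T1 = [-189/130 -24/65 0; -32/65 126/65 0; 0 0 1]
T4·…·T1 = [567/130 72/65 0; 96/65 -378/65 0; 0 0 1]
det M = -27; M⁻¹ = [14/65 8/195 0; 32/585 -21/130 0; 0 0 1]
M⁻¹ · (837/260, 1278/65)ᵀ = (3/2, -3)ᵀ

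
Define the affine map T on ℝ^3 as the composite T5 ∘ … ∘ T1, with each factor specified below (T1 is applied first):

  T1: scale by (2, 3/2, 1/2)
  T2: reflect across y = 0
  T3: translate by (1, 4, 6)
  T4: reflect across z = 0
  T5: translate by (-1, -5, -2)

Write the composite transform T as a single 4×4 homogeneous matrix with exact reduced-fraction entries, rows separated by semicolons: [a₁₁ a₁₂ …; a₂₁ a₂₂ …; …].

T = [2 0 0 0; 0 -3/2 0 -1; 0 0 -1/2 -8; 0 0 0 1]

T1 = [2 0 0 0; 0 3/2 0 0; 0 0 1/2 0; 0 0 0 1]
T2·T1 = [2 0 0 0; 0 -3/2 0 0; 0 0 1/2 0; 0 0 0 1]
T3·…·T1 = [2 0 0 1; 0 -3/2 0 4; 0 0 1/2 6; 0 0 0 1]
T4·…·T1 = [2 0 0 1; 0 -3/2 0 4; 0 0 -1/2 -6; 0 0 0 1]
T5·…·T1 = [2 0 0 0; 0 -3/2 0 -1; 0 0 -1/2 -8; 0 0 0 1]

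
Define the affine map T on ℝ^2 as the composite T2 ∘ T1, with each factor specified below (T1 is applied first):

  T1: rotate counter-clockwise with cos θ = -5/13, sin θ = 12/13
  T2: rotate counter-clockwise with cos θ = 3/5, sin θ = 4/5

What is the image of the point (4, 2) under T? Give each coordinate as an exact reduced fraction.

T(p) = (-284/65, -62/65)

T1 rotate counter-clockwise with cos θ = -5/13, sin θ = 12/13: (4, 2) → (-44/13, 38/13)
T2 rotate counter-clockwise with cos θ = 3/5, sin θ = 4/5: (-44/13, 38/13) → (-284/65, -62/65)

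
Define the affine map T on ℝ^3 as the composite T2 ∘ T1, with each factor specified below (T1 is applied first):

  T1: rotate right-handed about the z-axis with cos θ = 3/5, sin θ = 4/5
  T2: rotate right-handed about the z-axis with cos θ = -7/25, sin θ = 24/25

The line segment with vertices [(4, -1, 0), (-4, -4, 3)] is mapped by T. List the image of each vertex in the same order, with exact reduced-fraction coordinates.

T1 rotate right-handed about the z-axis with cos θ = 3/5, sin θ = 4/5: (4, -1, 0) → (16/5, 13/5, 0); (-4, -4, 3) → (4/5, -28/5, 3)
T2 rotate right-handed about the z-axis with cos θ = -7/25, sin θ = 24/25: (16/5, 13/5, 0) → (-424/125, 293/125, 0); (4/5, -28/5, 3) → (644/125, 292/125, 3)

image vertices: (-424/125, 293/125, 0), (644/125, 292/125, 3)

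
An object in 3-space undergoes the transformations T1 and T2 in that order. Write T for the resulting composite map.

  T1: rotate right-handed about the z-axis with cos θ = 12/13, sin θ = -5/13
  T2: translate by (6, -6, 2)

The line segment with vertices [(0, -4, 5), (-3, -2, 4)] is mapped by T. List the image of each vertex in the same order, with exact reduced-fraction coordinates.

T1 rotate right-handed about the z-axis with cos θ = 12/13, sin θ = -5/13: (0, -4, 5) → (-20/13, -48/13, 5); (-3, -2, 4) → (-46/13, -9/13, 4)
T2 translate by (6, -6, 2): (-20/13, -48/13, 5) → (58/13, -126/13, 7); (-46/13, -9/13, 4) → (32/13, -87/13, 6)

image vertices: (58/13, -126/13, 7), (32/13, -87/13, 6)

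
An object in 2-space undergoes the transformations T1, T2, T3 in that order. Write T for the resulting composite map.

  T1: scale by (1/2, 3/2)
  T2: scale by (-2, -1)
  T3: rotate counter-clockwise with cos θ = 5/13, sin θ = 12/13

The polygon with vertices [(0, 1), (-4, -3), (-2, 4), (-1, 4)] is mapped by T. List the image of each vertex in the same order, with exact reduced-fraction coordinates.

image vertices: (18/13, -15/26), (-34/13, 141/26), (82/13, -6/13), (77/13, -18/13)

T1 scale by (1/2, 3/2): (0, 1) → (0, 3/2); (-4, -3) → (-2, -9/2); (-2, 4) → (-1, 6); (-1, 4) → (-1/2, 6)
T2 scale by (-2, -1): (0, 3/2) → (0, -3/2); (-2, -9/2) → (4, 9/2); (-1, 6) → (2, -6); (-1/2, 6) → (1, -6)
T3 rotate counter-clockwise with cos θ = 5/13, sin θ = 12/13: (0, -3/2) → (18/13, -15/26); (4, 9/2) → (-34/13, 141/26); (2, -6) → (82/13, -6/13); (1, -6) → (77/13, -18/13)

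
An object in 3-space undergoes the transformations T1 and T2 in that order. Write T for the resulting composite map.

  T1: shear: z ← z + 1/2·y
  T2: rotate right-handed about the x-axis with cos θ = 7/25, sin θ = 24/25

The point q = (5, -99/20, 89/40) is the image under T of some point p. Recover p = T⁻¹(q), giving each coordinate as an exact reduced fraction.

T1 = [1 0 0 0; 0 1 0 0; 0 1/2 1 0; 0 0 0 1]
T2·T1 = [1 0 0 0; 0 -1/5 -24/25 0; 0 11/10 7/25 0; 0 0 0 1]
det M = 1; M⁻¹ = [1 0 0 0; 0 7/25 24/25 0; 0 -11/10 -1/5 0; 0 0 0 1]
M⁻¹ · (5, -99/20, 89/40)ᵀ = (5, 3/4, 5)ᵀ

p = (5, 3/4, 5)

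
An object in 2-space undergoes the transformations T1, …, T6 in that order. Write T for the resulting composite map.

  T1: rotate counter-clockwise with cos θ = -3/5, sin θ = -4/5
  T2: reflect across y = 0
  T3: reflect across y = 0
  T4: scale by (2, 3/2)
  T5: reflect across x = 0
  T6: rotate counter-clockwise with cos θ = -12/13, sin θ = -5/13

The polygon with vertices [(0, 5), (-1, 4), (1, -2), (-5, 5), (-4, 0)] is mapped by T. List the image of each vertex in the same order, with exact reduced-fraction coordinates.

T1 rotate counter-clockwise with cos θ = -3/5, sin θ = -4/5: (0, 5) → (4, -3); (-1, 4) → (19/5, -8/5); (1, -2) → (-11/5, 2/5); (-5, 5) → (7, 1); (-4, 0) → (12/5, 16/5)
T2 reflect across y = 0: (4, -3) → (4, 3); (19/5, -8/5) → (19/5, 8/5); (-11/5, 2/5) → (-11/5, -2/5); (7, 1) → (7, -1); (12/5, 16/5) → (12/5, -16/5)
T3 reflect across y = 0: (4, 3) → (4, -3); (19/5, 8/5) → (19/5, -8/5); (-11/5, -2/5) → (-11/5, 2/5); (7, -1) → (7, 1); (12/5, -16/5) → (12/5, 16/5)
T4 scale by (2, 3/2): (4, -3) → (8, -9/2); (19/5, -8/5) → (38/5, -12/5); (-11/5, 2/5) → (-22/5, 3/5); (7, 1) → (14, 3/2); (12/5, 16/5) → (24/5, 24/5)
T5 reflect across x = 0: (8, -9/2) → (-8, -9/2); (38/5, -12/5) → (-38/5, -12/5); (-22/5, 3/5) → (22/5, 3/5); (14, 3/2) → (-14, 3/2); (24/5, 24/5) → (-24/5, 24/5)
T6 rotate counter-clockwise with cos θ = -12/13, sin θ = -5/13: (-8, -9/2) → (147/26, 94/13); (-38/5, -12/5) → (396/65, 334/65); (22/5, 3/5) → (-249/65, -146/65); (-14, 3/2) → (27/2, 4); (-24/5, 24/5) → (408/65, -168/65)

image vertices: (147/26, 94/13), (396/65, 334/65), (-249/65, -146/65), (27/2, 4), (408/65, -168/65)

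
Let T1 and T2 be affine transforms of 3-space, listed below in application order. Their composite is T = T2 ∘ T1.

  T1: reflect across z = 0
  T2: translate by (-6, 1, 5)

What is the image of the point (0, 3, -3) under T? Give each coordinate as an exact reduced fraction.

T1 reflect across z = 0: (0, 3, -3) → (0, 3, 3)
T2 translate by (-6, 1, 5): (0, 3, 3) → (-6, 4, 8)

T(p) = (-6, 4, 8)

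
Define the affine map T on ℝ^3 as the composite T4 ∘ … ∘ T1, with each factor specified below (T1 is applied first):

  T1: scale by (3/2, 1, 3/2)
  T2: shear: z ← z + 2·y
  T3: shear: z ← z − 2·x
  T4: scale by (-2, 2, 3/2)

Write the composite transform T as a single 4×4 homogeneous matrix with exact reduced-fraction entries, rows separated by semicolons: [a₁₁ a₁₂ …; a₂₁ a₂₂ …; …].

T = [-3 0 0 0; 0 2 0 0; -9/2 3 9/4 0; 0 0 0 1]

T1 = [3/2 0 0 0; 0 1 0 0; 0 0 3/2 0; 0 0 0 1]
T2·T1 = [3/2 0 0 0; 0 1 0 0; 0 2 3/2 0; 0 0 0 1]
T3·…·T1 = [3/2 0 0 0; 0 1 0 0; -3 2 3/2 0; 0 0 0 1]
T4·…·T1 = [-3 0 0 0; 0 2 0 0; -9/2 3 9/4 0; 0 0 0 1]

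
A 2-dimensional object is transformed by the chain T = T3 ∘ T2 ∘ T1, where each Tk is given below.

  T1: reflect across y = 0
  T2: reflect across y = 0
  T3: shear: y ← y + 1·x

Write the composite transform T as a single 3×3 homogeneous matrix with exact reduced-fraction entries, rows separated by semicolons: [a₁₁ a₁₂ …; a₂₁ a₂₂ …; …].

T = [1 0 0; 1 1 0; 0 0 1]

T1 = [1 0 0; 0 -1 0; 0 0 1]
T2·T1 = [1 0 0; 0 1 0; 0 0 1]
T3·…·T1 = [1 0 0; 1 1 0; 0 0 1]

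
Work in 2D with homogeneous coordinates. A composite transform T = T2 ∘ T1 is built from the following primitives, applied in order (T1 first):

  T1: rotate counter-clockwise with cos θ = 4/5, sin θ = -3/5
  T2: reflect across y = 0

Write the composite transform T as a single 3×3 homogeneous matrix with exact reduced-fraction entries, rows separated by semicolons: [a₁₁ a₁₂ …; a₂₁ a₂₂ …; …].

T = [4/5 3/5 0; 3/5 -4/5 0; 0 0 1]

T1 = [4/5 3/5 0; -3/5 4/5 0; 0 0 1]
T2·T1 = [4/5 3/5 0; 3/5 -4/5 0; 0 0 1]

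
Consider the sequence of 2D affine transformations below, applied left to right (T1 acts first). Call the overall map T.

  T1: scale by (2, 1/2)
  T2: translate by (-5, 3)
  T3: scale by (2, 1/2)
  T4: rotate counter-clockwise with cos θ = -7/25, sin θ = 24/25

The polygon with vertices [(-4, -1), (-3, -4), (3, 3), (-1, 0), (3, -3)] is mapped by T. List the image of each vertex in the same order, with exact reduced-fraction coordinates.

image vertices: (152/25, -2531/100), (142/25, -1063/50), (-68/25, 129/100), (62/25, -693/50), (-32/25, 171/100)

T1 scale by (2, 1/2): (-4, -1) → (-8, -1/2); (-3, -4) → (-6, -2); (3, 3) → (6, 3/2); (-1, 0) → (-2, 0); (3, -3) → (6, -3/2)
T2 translate by (-5, 3): (-8, -1/2) → (-13, 5/2); (-6, -2) → (-11, 1); (6, 3/2) → (1, 9/2); (-2, 0) → (-7, 3); (6, -3/2) → (1, 3/2)
T3 scale by (2, 1/2): (-13, 5/2) → (-26, 5/4); (-11, 1) → (-22, 1/2); (1, 9/2) → (2, 9/4); (-7, 3) → (-14, 3/2); (1, 3/2) → (2, 3/4)
T4 rotate counter-clockwise with cos θ = -7/25, sin θ = 24/25: (-26, 5/4) → (152/25, -2531/100); (-22, 1/2) → (142/25, -1063/50); (2, 9/4) → (-68/25, 129/100); (-14, 3/2) → (62/25, -693/50); (2, 3/4) → (-32/25, 171/100)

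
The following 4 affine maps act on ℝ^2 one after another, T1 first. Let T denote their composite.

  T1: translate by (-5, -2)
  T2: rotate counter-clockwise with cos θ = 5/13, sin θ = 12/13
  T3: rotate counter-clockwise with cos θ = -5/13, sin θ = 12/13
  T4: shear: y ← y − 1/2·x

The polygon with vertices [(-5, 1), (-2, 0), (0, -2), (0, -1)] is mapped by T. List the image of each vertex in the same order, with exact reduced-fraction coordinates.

image vertices: (10, -4), (7, -3/2), (5, 3/2), (5, 1/2)

T1 translate by (-5, -2): (-5, 1) → (-10, -1); (-2, 0) → (-7, -2); (0, -2) → (-5, -4); (0, -1) → (-5, -3)
T2 rotate counter-clockwise with cos θ = 5/13, sin θ = 12/13: (-10, -1) → (-38/13, -125/13); (-7, -2) → (-11/13, -94/13); (-5, -4) → (23/13, -80/13); (-5, -3) → (11/13, -75/13)
T3 rotate counter-clockwise with cos θ = -5/13, sin θ = 12/13: (-38/13, -125/13) → (10, 1); (-11/13, -94/13) → (7, 2); (23/13, -80/13) → (5, 4); (11/13, -75/13) → (5, 3)
T4 shear: y ← y − 1/2·x: (10, 1) → (10, -4); (7, 2) → (7, -3/2); (5, 4) → (5, 3/2); (5, 3) → (5, 1/2)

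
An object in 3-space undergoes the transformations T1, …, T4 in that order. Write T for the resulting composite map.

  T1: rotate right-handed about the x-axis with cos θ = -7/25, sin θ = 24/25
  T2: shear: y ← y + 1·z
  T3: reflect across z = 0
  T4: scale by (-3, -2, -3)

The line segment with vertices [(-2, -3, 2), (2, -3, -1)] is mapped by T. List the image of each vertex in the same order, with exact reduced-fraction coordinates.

T1 rotate right-handed about the x-axis with cos θ = -7/25, sin θ = 24/25: (-2, -3, 2) → (-2, -27/25, -86/25); (2, -3, -1) → (2, 9/5, -13/5)
T2 shear: y ← y + 1·z: (-2, -27/25, -86/25) → (-2, -113/25, -86/25); (2, 9/5, -13/5) → (2, -4/5, -13/5)
T3 reflect across z = 0: (-2, -113/25, -86/25) → (-2, -113/25, 86/25); (2, -4/5, -13/5) → (2, -4/5, 13/5)
T4 scale by (-3, -2, -3): (-2, -113/25, 86/25) → (6, 226/25, -258/25); (2, -4/5, 13/5) → (-6, 8/5, -39/5)

image vertices: (6, 226/25, -258/25), (-6, 8/5, -39/5)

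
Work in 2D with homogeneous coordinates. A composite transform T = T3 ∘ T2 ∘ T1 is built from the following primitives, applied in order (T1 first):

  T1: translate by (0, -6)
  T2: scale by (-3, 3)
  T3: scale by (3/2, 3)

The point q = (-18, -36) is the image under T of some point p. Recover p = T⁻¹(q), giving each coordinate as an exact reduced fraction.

p = (4, 2)

T1 = [1 0 0; 0 1 -6; 0 0 1]
T2·T1 = [-3 0 0; 0 3 -18; 0 0 1]
T3·…·T1 = [-9/2 0 0; 0 9 -54; 0 0 1]
det M = -81/2; M⁻¹ = [-2/9 0 0; 0 1/9 6; 0 0 1]
M⁻¹ · (-18, -36)ᵀ = (4, 2)ᵀ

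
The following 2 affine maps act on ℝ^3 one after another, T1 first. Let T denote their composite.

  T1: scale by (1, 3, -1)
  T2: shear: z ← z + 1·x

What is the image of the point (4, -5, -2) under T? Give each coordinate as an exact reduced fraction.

T(p) = (4, -15, 6)

T1 scale by (1, 3, -1): (4, -5, -2) → (4, -15, 2)
T2 shear: z ← z + 1·x: (4, -15, 2) → (4, -15, 6)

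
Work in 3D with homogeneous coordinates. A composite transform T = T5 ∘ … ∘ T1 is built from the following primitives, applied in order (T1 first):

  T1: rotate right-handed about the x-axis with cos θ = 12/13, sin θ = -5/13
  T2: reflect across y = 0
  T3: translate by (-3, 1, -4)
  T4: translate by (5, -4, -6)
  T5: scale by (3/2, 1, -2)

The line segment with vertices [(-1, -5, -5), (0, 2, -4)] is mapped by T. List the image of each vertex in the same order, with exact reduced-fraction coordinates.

image vertices: (3/2, 46/13, 330/13), (3, -43/13, 376/13)

T1 rotate right-handed about the x-axis with cos θ = 12/13, sin θ = -5/13: (-1, -5, -5) → (-1, -85/13, -35/13); (0, 2, -4) → (0, 4/13, -58/13)
T2 reflect across y = 0: (-1, -85/13, -35/13) → (-1, 85/13, -35/13); (0, 4/13, -58/13) → (0, -4/13, -58/13)
T3 translate by (-3, 1, -4): (-1, 85/13, -35/13) → (-4, 98/13, -87/13); (0, -4/13, -58/13) → (-3, 9/13, -110/13)
T4 translate by (5, -4, -6): (-4, 98/13, -87/13) → (1, 46/13, -165/13); (-3, 9/13, -110/13) → (2, -43/13, -188/13)
T5 scale by (3/2, 1, -2): (1, 46/13, -165/13) → (3/2, 46/13, 330/13); (2, -43/13, -188/13) → (3, -43/13, 376/13)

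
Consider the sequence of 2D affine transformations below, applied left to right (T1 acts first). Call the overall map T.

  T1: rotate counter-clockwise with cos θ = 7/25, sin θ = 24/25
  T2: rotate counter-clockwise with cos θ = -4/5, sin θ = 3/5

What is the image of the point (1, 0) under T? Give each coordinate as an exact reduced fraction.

T1 rotate counter-clockwise with cos θ = 7/25, sin θ = 24/25: (1, 0) → (7/25, 24/25)
T2 rotate counter-clockwise with cos θ = -4/5, sin θ = 3/5: (7/25, 24/25) → (-4/5, -3/5)

T(p) = (-4/5, -3/5)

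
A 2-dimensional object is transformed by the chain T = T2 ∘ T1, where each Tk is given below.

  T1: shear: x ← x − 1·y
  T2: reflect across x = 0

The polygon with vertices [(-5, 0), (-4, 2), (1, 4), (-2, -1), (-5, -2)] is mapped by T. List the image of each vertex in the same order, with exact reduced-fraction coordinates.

image vertices: (5, 0), (6, 2), (3, 4), (1, -1), (3, -2)

T1 shear: x ← x − 1·y: (-5, 0) → (-5, 0); (-4, 2) → (-6, 2); (1, 4) → (-3, 4); (-2, -1) → (-1, -1); (-5, -2) → (-3, -2)
T2 reflect across x = 0: (-5, 0) → (5, 0); (-6, 2) → (6, 2); (-3, 4) → (3, 4); (-1, -1) → (1, -1); (-3, -2) → (3, -2)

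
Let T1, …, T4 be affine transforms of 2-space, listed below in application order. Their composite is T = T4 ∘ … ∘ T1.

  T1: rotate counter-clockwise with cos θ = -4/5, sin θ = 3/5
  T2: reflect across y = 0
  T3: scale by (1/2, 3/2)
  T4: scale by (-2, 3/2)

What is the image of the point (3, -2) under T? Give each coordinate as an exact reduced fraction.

T(p) = (6/5, -153/20)

T1 rotate counter-clockwise with cos θ = -4/5, sin θ = 3/5: (3, -2) → (-6/5, 17/5)
T2 reflect across y = 0: (-6/5, 17/5) → (-6/5, -17/5)
T3 scale by (1/2, 3/2): (-6/5, -17/5) → (-3/5, -51/10)
T4 scale by (-2, 3/2): (-3/5, -51/10) → (6/5, -153/20)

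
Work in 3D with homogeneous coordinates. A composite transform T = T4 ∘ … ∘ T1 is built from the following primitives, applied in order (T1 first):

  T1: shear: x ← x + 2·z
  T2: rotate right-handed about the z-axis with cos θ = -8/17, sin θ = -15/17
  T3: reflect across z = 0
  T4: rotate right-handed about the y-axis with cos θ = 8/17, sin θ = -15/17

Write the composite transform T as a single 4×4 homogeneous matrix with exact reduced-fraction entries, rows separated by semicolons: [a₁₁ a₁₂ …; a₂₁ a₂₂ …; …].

T1 = [1 0 2 0; 0 1 0 0; 0 0 1 0; 0 0 0 1]
T2·T1 = [-8/17 15/17 -16/17 0; -15/17 -8/17 -30/17 0; 0 0 1 0; 0 0 0 1]
T3·…·T1 = [-8/17 15/17 -16/17 0; -15/17 -8/17 -30/17 0; 0 0 -1 0; 0 0 0 1]
T4·…·T1 = [-64/289 120/289 127/289 0; -15/17 -8/17 -30/17 0; -120/289 225/289 -376/289 0; 0 0 0 1]

T = [-64/289 120/289 127/289 0; -15/17 -8/17 -30/17 0; -120/289 225/289 -376/289 0; 0 0 0 1]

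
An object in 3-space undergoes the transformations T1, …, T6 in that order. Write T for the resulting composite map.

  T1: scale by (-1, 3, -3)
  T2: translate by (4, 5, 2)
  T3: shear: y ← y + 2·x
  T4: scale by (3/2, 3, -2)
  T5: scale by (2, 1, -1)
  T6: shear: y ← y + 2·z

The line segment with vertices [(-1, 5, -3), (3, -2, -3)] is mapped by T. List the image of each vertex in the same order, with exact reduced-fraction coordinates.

image vertices: (15, 134, 22), (3, 47, 22)

T1 scale by (-1, 3, -3): (-1, 5, -3) → (1, 15, 9); (3, -2, -3) → (-3, -6, 9)
T2 translate by (4, 5, 2): (1, 15, 9) → (5, 20, 11); (-3, -6, 9) → (1, -1, 11)
T3 shear: y ← y + 2·x: (5, 20, 11) → (5, 30, 11); (1, -1, 11) → (1, 1, 11)
T4 scale by (3/2, 3, -2): (5, 30, 11) → (15/2, 90, -22); (1, 1, 11) → (3/2, 3, -22)
T5 scale by (2, 1, -1): (15/2, 90, -22) → (15, 90, 22); (3/2, 3, -22) → (3, 3, 22)
T6 shear: y ← y + 2·z: (15, 90, 22) → (15, 134, 22); (3, 3, 22) → (3, 47, 22)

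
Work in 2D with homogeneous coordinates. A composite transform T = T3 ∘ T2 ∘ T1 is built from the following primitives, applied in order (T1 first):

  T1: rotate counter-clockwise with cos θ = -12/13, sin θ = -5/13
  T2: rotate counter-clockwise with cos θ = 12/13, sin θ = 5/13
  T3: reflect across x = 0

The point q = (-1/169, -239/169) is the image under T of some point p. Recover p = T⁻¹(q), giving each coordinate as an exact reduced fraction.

p = (1, 1)

T1 = [-12/13 5/13 0; -5/13 -12/13 0; 0 0 1]
T2·T1 = [-119/169 120/169 0; -120/169 -119/169 0; 0 0 1]
T3·…·T1 = [119/169 -120/169 0; -120/169 -119/169 0; 0 0 1]
det M = -1; M⁻¹ = [119/169 -120/169 0; -120/169 -119/169 0; 0 0 1]
M⁻¹ · (-1/169, -239/169)ᵀ = (1, 1)ᵀ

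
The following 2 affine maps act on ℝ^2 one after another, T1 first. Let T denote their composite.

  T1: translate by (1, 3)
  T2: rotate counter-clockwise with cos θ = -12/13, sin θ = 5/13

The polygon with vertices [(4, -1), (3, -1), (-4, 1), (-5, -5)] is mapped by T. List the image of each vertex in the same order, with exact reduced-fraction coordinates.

T1 translate by (1, 3): (4, -1) → (5, 2); (3, -1) → (4, 2); (-4, 1) → (-3, 4); (-5, -5) → (-4, -2)
T2 rotate counter-clockwise with cos θ = -12/13, sin θ = 5/13: (5, 2) → (-70/13, 1/13); (4, 2) → (-58/13, -4/13); (-3, 4) → (16/13, -63/13); (-4, -2) → (58/13, 4/13)

image vertices: (-70/13, 1/13), (-58/13, -4/13), (16/13, -63/13), (58/13, 4/13)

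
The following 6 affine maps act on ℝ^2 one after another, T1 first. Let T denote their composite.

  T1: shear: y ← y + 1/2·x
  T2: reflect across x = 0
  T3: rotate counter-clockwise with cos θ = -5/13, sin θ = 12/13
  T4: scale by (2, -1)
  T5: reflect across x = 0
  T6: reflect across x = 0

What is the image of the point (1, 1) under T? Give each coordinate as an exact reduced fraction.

T(p) = (-2, 3/2)

T1 shear: y ← y + 1/2·x: (1, 1) → (1, 3/2)
T2 reflect across x = 0: (1, 3/2) → (-1, 3/2)
T3 rotate counter-clockwise with cos θ = -5/13, sin θ = 12/13: (-1, 3/2) → (-1, -3/2)
T4 scale by (2, -1): (-1, -3/2) → (-2, 3/2)
T5 reflect across x = 0: (-2, 3/2) → (2, 3/2)
T6 reflect across x = 0: (2, 3/2) → (-2, 3/2)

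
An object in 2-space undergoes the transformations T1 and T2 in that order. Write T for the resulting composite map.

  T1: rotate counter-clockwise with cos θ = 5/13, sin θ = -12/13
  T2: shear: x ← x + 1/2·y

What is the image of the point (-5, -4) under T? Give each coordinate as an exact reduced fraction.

T1 rotate counter-clockwise with cos θ = 5/13, sin θ = -12/13: (-5, -4) → (-73/13, 40/13)
T2 shear: x ← x + 1/2·y: (-73/13, 40/13) → (-53/13, 40/13)

T(p) = (-53/13, 40/13)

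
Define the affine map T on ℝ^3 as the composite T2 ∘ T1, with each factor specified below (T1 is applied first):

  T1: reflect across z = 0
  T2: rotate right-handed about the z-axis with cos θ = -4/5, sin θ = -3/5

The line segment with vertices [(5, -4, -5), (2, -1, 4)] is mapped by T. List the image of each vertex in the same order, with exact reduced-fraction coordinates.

T1 reflect across z = 0: (5, -4, -5) → (5, -4, 5); (2, -1, 4) → (2, -1, -4)
T2 rotate right-handed about the z-axis with cos θ = -4/5, sin θ = -3/5: (5, -4, 5) → (-32/5, 1/5, 5); (2, -1, -4) → (-11/5, -2/5, -4)

image vertices: (-32/5, 1/5, 5), (-11/5, -2/5, -4)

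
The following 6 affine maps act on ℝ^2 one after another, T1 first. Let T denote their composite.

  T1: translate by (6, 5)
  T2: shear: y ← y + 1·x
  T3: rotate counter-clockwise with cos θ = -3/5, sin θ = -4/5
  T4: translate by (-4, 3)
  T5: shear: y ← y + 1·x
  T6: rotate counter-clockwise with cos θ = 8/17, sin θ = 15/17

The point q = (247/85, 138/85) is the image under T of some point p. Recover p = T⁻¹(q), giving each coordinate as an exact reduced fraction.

p = (-4, 3)

T1 = [1 0 6; 0 1 5; 0 0 1]
T2·T1 = [1 0 6; 1 1 11; 0 0 1]
T3·…·T1 = [1/5 4/5 26/5; -7/5 -3/5 -57/5; 0 0 1]
T4·…·T1 = [1/5 4/5 6/5; -7/5 -3/5 -42/5; 0 0 1]
T5·…·T1 = [1/5 4/5 6/5; -6/5 1/5 -36/5; 0 0 1]
T6·…·T1 = [98/85 1/5 588/85; -33/85 4/5 -198/85; 0 0 1]
det M = 1; M⁻¹ = [4/5 -1/5 -6; 33/85 98/85 0; 0 0 1]
M⁻¹ · (247/85, 138/85)ᵀ = (-4, 3)ᵀ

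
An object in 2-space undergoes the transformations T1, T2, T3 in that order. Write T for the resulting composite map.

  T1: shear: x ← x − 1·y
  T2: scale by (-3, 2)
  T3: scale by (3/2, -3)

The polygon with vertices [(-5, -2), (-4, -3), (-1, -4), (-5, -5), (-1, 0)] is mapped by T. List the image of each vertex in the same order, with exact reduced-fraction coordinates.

T1 shear: x ← x − 1·y: (-5, -2) → (-3, -2); (-4, -3) → (-1, -3); (-1, -4) → (3, -4); (-5, -5) → (0, -5); (-1, 0) → (-1, 0)
T2 scale by (-3, 2): (-3, -2) → (9, -4); (-1, -3) → (3, -6); (3, -4) → (-9, -8); (0, -5) → (0, -10); (-1, 0) → (3, 0)
T3 scale by (3/2, -3): (9, -4) → (27/2, 12); (3, -6) → (9/2, 18); (-9, -8) → (-27/2, 24); (0, -10) → (0, 30); (3, 0) → (9/2, 0)

image vertices: (27/2, 12), (9/2, 18), (-27/2, 24), (0, 30), (9/2, 0)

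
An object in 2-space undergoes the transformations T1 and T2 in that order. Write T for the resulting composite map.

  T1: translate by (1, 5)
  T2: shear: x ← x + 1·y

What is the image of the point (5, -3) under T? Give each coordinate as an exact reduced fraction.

T1 translate by (1, 5): (5, -3) → (6, 2)
T2 shear: x ← x + 1·y: (6, 2) → (8, 2)

T(p) = (8, 2)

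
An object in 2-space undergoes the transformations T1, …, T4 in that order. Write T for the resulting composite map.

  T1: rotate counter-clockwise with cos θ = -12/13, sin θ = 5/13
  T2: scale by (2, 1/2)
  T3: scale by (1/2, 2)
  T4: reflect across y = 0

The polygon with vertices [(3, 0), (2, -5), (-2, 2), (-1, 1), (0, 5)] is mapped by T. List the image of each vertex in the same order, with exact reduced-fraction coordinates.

T1 rotate counter-clockwise with cos θ = -12/13, sin θ = 5/13: (3, 0) → (-36/13, 15/13); (2, -5) → (1/13, 70/13); (-2, 2) → (14/13, -34/13); (-1, 1) → (7/13, -17/13); (0, 5) → (-25/13, -60/13)
T2 scale by (2, 1/2): (-36/13, 15/13) → (-72/13, 15/26); (1/13, 70/13) → (2/13, 35/13); (14/13, -34/13) → (28/13, -17/13); (7/13, -17/13) → (14/13, -17/26); (-25/13, -60/13) → (-50/13, -30/13)
T3 scale by (1/2, 2): (-72/13, 15/26) → (-36/13, 15/13); (2/13, 35/13) → (1/13, 70/13); (28/13, -17/13) → (14/13, -34/13); (14/13, -17/26) → (7/13, -17/13); (-50/13, -30/13) → (-25/13, -60/13)
T4 reflect across y = 0: (-36/13, 15/13) → (-36/13, -15/13); (1/13, 70/13) → (1/13, -70/13); (14/13, -34/13) → (14/13, 34/13); (7/13, -17/13) → (7/13, 17/13); (-25/13, -60/13) → (-25/13, 60/13)

image vertices: (-36/13, -15/13), (1/13, -70/13), (14/13, 34/13), (7/13, 17/13), (-25/13, 60/13)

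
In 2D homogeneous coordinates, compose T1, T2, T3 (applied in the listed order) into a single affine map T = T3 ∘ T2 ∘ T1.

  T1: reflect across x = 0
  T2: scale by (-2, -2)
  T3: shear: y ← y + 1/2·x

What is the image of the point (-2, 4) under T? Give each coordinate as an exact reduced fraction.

T1 reflect across x = 0: (-2, 4) → (2, 4)
T2 scale by (-2, -2): (2, 4) → (-4, -8)
T3 shear: y ← y + 1/2·x: (-4, -8) → (-4, -10)

T(p) = (-4, -10)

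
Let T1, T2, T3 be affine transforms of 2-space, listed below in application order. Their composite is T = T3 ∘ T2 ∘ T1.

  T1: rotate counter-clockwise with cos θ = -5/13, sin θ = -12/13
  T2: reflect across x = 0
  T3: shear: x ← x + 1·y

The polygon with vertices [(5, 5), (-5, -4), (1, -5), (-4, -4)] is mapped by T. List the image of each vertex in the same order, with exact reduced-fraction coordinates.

image vertices: (-120/13, -85/13), (103/13, 80/13), (6, 1), (96/13, 68/13)

T1 rotate counter-clockwise with cos θ = -5/13, sin θ = -12/13: (5, 5) → (35/13, -85/13); (-5, -4) → (-23/13, 80/13); (1, -5) → (-5, 1); (-4, -4) → (-28/13, 68/13)
T2 reflect across x = 0: (35/13, -85/13) → (-35/13, -85/13); (-23/13, 80/13) → (23/13, 80/13); (-5, 1) → (5, 1); (-28/13, 68/13) → (28/13, 68/13)
T3 shear: x ← x + 1·y: (-35/13, -85/13) → (-120/13, -85/13); (23/13, 80/13) → (103/13, 80/13); (5, 1) → (6, 1); (28/13, 68/13) → (96/13, 68/13)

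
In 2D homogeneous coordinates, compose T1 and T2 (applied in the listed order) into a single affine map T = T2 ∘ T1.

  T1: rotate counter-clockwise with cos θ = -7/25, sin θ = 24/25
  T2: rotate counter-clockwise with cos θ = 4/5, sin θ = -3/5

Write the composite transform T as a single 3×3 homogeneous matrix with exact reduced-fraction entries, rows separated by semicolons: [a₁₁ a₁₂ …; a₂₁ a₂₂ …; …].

T1 = [-7/25 -24/25 0; 24/25 -7/25 0; 0 0 1]
T2·T1 = [44/125 -117/125 0; 117/125 44/125 0; 0 0 1]

T = [44/125 -117/125 0; 117/125 44/125 0; 0 0 1]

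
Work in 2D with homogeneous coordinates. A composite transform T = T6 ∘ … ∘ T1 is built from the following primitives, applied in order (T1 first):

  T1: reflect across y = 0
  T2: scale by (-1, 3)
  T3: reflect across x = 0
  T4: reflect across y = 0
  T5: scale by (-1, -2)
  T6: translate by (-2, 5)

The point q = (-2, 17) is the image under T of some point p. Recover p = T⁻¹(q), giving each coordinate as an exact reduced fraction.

p = (0, -2)

T1 = [1 0 0; 0 -1 0; 0 0 1]
T2·T1 = [-1 0 0; 0 -3 0; 0 0 1]
T3·…·T1 = [1 0 0; 0 -3 0; 0 0 1]
T4·…·T1 = [1 0 0; 0 3 0; 0 0 1]
T5·…·T1 = [-1 0 0; 0 -6 0; 0 0 1]
T6·…·T1 = [-1 0 -2; 0 -6 5; 0 0 1]
det M = 6; M⁻¹ = [-1 0 -2; 0 -1/6 5/6; 0 0 1]
M⁻¹ · (-2, 17)ᵀ = (0, -2)ᵀ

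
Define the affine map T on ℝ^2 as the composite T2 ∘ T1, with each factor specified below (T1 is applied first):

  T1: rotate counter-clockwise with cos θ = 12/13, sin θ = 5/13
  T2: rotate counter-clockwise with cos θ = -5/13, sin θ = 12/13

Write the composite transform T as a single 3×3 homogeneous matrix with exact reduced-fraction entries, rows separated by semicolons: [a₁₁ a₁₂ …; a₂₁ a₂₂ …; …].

T = [-120/169 -119/169 0; 119/169 -120/169 0; 0 0 1]

T1 = [12/13 -5/13 0; 5/13 12/13 0; 0 0 1]
T2·T1 = [-120/169 -119/169 0; 119/169 -120/169 0; 0 0 1]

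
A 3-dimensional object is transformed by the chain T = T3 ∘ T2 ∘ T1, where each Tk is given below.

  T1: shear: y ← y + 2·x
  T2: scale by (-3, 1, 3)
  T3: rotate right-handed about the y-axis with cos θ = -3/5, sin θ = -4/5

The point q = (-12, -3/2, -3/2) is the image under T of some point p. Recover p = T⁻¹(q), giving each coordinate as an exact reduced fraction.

p = (-2, 5/2, 7/2)

T1 = [1 0 0 0; 2 1 0 0; 0 0 1 0; 0 0 0 1]
T2·T1 = [-3 0 0 0; 2 1 0 0; 0 0 3 0; 0 0 0 1]
T3·…·T1 = [9/5 0 -12/5 0; 2 1 0 0; -12/5 0 -9/5 0; 0 0 0 1]
det M = -9; M⁻¹ = [1/5 0 -4/15 0; -2/5 1 8/15 0; -4/15 0 -1/5 0; 0 0 0 1]
M⁻¹ · (-12, -3/2, -3/2)ᵀ = (-2, 5/2, 7/2)ᵀ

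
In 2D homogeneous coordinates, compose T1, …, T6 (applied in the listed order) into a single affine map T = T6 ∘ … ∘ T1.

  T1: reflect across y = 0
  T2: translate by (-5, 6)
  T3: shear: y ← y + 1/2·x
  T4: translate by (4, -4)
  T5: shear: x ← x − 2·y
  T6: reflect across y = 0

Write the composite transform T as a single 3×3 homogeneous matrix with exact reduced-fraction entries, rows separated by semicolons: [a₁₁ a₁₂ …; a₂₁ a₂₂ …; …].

T1 = [1 0 0; 0 -1 0; 0 0 1]
T2·T1 = [1 0 -5; 0 -1 6; 0 0 1]
T3·…·T1 = [1 0 -5; 1/2 -1 7/2; 0 0 1]
T4·…·T1 = [1 0 -1; 1/2 -1 -1/2; 0 0 1]
T5·…·T1 = [0 2 0; 1/2 -1 -1/2; 0 0 1]
T6·…·T1 = [0 2 0; -1/2 1 1/2; 0 0 1]

T = [0 2 0; -1/2 1 1/2; 0 0 1]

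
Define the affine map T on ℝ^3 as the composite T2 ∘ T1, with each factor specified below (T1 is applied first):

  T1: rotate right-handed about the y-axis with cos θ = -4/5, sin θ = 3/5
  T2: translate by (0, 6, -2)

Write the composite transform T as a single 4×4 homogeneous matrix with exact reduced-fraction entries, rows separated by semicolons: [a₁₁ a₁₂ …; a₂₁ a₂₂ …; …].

T = [-4/5 0 3/5 0; 0 1 0 6; -3/5 0 -4/5 -2; 0 0 0 1]

T1 = [-4/5 0 3/5 0; 0 1 0 0; -3/5 0 -4/5 0; 0 0 0 1]
T2·T1 = [-4/5 0 3/5 0; 0 1 0 6; -3/5 0 -4/5 -2; 0 0 0 1]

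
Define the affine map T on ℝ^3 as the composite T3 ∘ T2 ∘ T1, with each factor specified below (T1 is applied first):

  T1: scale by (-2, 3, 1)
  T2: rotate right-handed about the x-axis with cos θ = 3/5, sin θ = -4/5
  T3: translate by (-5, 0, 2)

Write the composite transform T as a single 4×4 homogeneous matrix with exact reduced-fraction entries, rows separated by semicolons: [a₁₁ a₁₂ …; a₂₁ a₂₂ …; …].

T1 = [-2 0 0 0; 0 3 0 0; 0 0 1 0; 0 0 0 1]
T2·T1 = [-2 0 0 0; 0 9/5 4/5 0; 0 -12/5 3/5 0; 0 0 0 1]
T3·…·T1 = [-2 0 0 -5; 0 9/5 4/5 0; 0 -12/5 3/5 2; 0 0 0 1]

T = [-2 0 0 -5; 0 9/5 4/5 0; 0 -12/5 3/5 2; 0 0 0 1]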